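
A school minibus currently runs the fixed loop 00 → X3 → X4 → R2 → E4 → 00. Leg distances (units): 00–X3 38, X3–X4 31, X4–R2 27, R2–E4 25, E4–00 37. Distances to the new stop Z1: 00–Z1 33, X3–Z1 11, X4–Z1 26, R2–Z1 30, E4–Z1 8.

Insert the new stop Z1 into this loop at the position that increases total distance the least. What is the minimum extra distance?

Insertion cost between consecutive stops i–j is d(i,Z1) + d(Z1,j) − d(i,j):
  between 00 and X3: 33 + 11 − 38 = 6
  between X3 and X4: 11 + 26 − 31 = 6
  between X4 and R2: 26 + 30 − 27 = 29
  between R2 and E4: 30 + 8 − 25 = 13
  between E4 and 00: 8 + 33 − 37 = 4
Cheapest insertion is between E4 and 00, adding 4.
New total = 158 + 4 = 162.

+4 — insert Z1 between E4 and 00.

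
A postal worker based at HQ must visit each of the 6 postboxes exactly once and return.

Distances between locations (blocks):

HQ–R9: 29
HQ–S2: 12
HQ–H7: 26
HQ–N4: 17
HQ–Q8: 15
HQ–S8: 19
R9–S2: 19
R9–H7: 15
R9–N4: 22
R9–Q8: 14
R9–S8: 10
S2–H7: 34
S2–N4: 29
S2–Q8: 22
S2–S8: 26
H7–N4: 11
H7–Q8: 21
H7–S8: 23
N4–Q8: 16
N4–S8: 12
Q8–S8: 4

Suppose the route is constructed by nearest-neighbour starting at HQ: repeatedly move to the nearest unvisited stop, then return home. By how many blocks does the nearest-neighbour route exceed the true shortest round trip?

From HQ: S2=12, Q8=15, N4=17, S8=19, H7=26, R9=29 → choose S2 (12).
From S2: R9=19, Q8=22, S8=26, N4=29, H7=34 → choose R9 (19).
From R9: S8=10, Q8=14, H7=15, N4=22 → choose S8 (10).
From S8: Q8=4, N4=12, H7=23 → choose Q8 (4).
From Q8: N4=16, H7=21 → choose N4 (16).
From N4: H7=11 → choose H7 (11).
NN route HQ → S2 → R9 → S8 → Q8 → N4 → H7 → HQ costs 98.
Optimal: HQ → S2 → R9 → H7 → N4 → S8 → Q8 → HQ costs 88 (by enumerating all 360 distinct tours).
Excess = 98 − 88 = 10.

Excess over optimum: 10 blocks.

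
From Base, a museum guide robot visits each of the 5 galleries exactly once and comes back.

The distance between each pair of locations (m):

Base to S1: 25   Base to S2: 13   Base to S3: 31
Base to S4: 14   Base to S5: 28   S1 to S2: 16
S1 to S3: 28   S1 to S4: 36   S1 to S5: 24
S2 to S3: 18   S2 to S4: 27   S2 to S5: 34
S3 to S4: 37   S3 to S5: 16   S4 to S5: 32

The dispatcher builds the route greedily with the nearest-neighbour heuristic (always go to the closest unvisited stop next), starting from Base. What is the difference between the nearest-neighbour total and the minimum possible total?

Base: S2=13, S4=14, S1=25, S5=28, S3=31 ⇒ S2
S2: S1=16, S3=18, S4=27, S5=34 ⇒ S1
S1: S5=24, S3=28, S4=36 ⇒ S5
S5: S3=16, S4=32 ⇒ S3
S3: S4=37 ⇒ S4
NN route Base → S2 → S1 → S5 → S3 → S4 → Base costs 120.
Optimal: Base → S2 → S1 → S3 → S5 → S4 → Base costs 119 (by enumerating all 60 distinct tours).
Excess = 120 − 119 = 1.

1 m longer than the optimal tour.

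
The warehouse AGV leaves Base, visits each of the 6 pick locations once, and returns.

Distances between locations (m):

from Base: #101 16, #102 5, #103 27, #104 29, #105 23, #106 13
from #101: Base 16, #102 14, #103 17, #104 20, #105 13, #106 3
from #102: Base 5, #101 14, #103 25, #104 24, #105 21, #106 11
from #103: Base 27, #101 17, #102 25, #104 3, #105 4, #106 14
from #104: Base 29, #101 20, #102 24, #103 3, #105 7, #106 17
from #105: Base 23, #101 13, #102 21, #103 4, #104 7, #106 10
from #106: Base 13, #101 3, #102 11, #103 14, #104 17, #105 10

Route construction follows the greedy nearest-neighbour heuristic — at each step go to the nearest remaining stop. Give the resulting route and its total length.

68 m along Base → #102 → #106 → #101 → #105 → #103 → #104 → Base.

From Base: distances to unvisited — #102=5, #106=13, #101=16, #105=23, #103=27, #104=29. Nearest is #102 (5).
From #102: distances to unvisited — #106=11, #101=14, #105=21, #104=24, #103=25. Nearest is #106 (11).
From #106: distances to unvisited — #101=3, #105=10, #103=14, #104=17. Nearest is #101 (3).
From #101: distances to unvisited — #105=13, #103=17, #104=20. Nearest is #105 (13).
From #105: distances to unvisited — #103=4, #104=7. Nearest is #103 (4).
From #103: distances to unvisited — #104=3. Nearest is #104 (3).
Return #104→Base: 29.
Total = 5 + 11 + 3 + 13 + 4 + 3 + 29 = 68.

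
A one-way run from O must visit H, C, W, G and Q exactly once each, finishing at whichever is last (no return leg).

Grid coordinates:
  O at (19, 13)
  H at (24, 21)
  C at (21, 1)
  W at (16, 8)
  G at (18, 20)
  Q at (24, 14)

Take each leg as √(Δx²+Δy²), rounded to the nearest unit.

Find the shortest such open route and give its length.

There are 5! = 120 possible orderings.
O → H → C → W → G → Q: 9+20+9+12+8 = 58
O → H → C → W → Q → G: 9+20+9+10+8 = 56
O → H → C → G → W → Q: 9+20+19+12+10 = 70
O → H → C → G → Q → W: 9+20+19+8+10 = 66
O → H → C → Q → W → G: 9+20+13+10+12 = 64
O → H → C → Q → G → W: 9+20+13+8+12 = 62
O → H → W → C → G → Q: 9+15+9+19+8 = 60
O → H → W → C → Q → G: 9+15+9+13+8 = 54
O → H → W → G → C → Q: 9+15+12+19+13 = 68
O → H → W → G → Q → C: 9+15+12+8+13 = 57
O → H → W → Q → C → G: 9+15+10+13+19 = 66
O → H → W → Q → G → C: 9+15+10+8+19 = 61
O → H → G → C → W → Q: 9+6+19+9+10 = 53
O → H → G → C → Q → W: 9+6+19+13+10 = 57
… (106 more)
O → G → H → Q → W → C: 7+6+7+10+9 = 39  ← best
The minimum is 39.
One shortest path: O → G → H → Q → W → C.

39 — the minimum one-way total.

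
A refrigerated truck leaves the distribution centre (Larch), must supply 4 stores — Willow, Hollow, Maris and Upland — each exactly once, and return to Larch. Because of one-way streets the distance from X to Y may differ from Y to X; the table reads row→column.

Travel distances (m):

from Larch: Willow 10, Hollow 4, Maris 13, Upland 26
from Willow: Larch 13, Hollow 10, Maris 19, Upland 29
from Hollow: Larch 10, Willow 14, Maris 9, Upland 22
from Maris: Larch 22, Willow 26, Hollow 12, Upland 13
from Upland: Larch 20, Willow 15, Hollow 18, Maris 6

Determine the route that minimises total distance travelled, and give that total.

Minimum total distance: 54 m.

Larch-Willow-Hollow-Maris-Upland-Larch: 10+10+9+13+20 = 62
Larch-Willow-Hollow-Upland-Maris-Larch: 10+10+22+6+22 = 70
Larch-Willow-Maris-Hollow-Upland-Larch: 10+19+12+22+20 = 83
Larch-Willow-Maris-Upland-Hollow-Larch: 10+19+13+18+10 = 70
Larch-Willow-Upland-Hollow-Maris-Larch: 10+29+18+9+22 = 88
Larch-Willow-Upland-Maris-Hollow-Larch: 10+29+6+12+10 = 67
Larch-Hollow-Willow-Maris-Upland-Larch: 4+14+19+13+20 = 70
Larch-Hollow-Willow-Upland-Maris-Larch: 4+14+29+6+22 = 75
Larch-Hollow-Maris-Willow-Upland-Larch: 4+9+26+29+20 = 88
Larch-Hollow-Maris-Upland-Willow-Larch: 4+9+13+15+13 = 54
Larch-Hollow-Upland-Willow-Maris-Larch: 4+22+15+19+22 = 82
Larch-Hollow-Upland-Maris-Willow-Larch: 4+22+6+26+13 = 71
Larch-Maris-Willow-Hollow-Upland-Larch: 13+26+10+22+20 = 91
Larch-Maris-Willow-Upland-Hollow-Larch: 13+26+29+18+10 = 96
… (10 more)
The minimum is 54.
One optimal route: Larch → Hollow → Maris → Upland → Willow → Larch.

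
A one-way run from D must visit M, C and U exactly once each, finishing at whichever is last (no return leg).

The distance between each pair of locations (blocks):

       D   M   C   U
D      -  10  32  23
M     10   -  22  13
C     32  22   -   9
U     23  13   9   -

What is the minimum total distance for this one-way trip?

32 blocks — the minimum one-way total.

There are 3! = 6 possible orderings.
D - M - C - U: 10+22+9 = 41
D - M - U - C: 10+13+9 = 32
D - C - M - U: 32+22+13 = 67
D - C - U - M: 32+9+13 = 54
D - U - M - C: 23+13+22 = 58
D - U - C - M: 23+9+22 = 54
The minimum is 32.
One shortest path: D → M → U → C.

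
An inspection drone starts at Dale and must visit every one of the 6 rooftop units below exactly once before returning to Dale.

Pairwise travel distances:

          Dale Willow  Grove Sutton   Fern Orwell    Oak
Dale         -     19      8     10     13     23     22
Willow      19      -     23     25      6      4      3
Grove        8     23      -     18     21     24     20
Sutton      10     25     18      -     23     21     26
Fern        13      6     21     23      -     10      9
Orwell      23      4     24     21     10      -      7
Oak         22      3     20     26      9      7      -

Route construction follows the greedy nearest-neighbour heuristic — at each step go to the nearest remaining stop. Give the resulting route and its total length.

Total distance 76 via the nearest-neighbour route Dale → Grove → Sutton → Orwell → Willow → Oak → Fern → Dale.

From Dale: distances to unvisited — Grove=8, Sutton=10, Fern=13, Willow=19, Oak=22, Orwell=23. Nearest is Grove (8).
From Grove: distances to unvisited — Sutton=18, Oak=20, Fern=21, Willow=23, Orwell=24. Nearest is Sutton (18).
From Sutton: distances to unvisited — Orwell=21, Fern=23, Willow=25, Oak=26. Nearest is Orwell (21).
From Orwell: distances to unvisited — Willow=4, Oak=7, Fern=10. Nearest is Willow (4).
From Willow: distances to unvisited — Oak=3, Fern=6. Nearest is Oak (3).
From Oak: distances to unvisited — Fern=9. Nearest is Fern (9).
Return Fern→Dale: 13.
Total = 8 + 18 + 21 + 4 + 3 + 9 + 13 = 76.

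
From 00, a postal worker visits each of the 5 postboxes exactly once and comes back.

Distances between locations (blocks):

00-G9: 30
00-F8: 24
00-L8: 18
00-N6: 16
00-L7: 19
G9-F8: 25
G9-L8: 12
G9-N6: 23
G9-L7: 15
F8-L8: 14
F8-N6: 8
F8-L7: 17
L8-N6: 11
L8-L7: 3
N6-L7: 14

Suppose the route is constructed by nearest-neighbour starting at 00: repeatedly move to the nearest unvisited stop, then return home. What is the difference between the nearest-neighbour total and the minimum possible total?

From 00: N6=16, L8=18, L7=19, F8=24, G9=30 → choose N6 (16).
From N6: F8=8, L8=11, L7=14, G9=23 → choose F8 (8).
From F8: L8=14, L7=17, G9=25 → choose L8 (14).
From L8: L7=3, G9=12 → choose L7 (3).
From L7: G9=15 → choose G9 (15).
NN route 00 → N6 → F8 → L8 → L7 → G9 → 00 costs 86.
Optimal: 00 → N6 → F8 → G9 → L8 → L7 → 00 costs 83 (by enumerating all 60 distinct tours).
Excess = 86 − 83 = 3.

The nearest-neighbour route is 3 blocks longer than optimal.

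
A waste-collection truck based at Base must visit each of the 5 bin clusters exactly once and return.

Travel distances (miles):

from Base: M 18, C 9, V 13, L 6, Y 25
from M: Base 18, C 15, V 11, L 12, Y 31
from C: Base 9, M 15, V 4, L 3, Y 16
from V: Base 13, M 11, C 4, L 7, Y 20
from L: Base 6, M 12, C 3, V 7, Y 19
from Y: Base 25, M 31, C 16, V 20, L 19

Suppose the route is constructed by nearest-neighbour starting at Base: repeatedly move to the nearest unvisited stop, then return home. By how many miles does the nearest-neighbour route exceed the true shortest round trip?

Excess over optimum: 6 miles.

From Base: L=6, C=9, V=13, M=18, Y=25 → choose L (6).
From L: C=3, V=7, M=12, Y=19 → choose C (3).
From C: V=4, M=15, Y=16 → choose V (4).
From V: M=11, Y=20 → choose M (11).
From M: Y=31 → choose Y (31).
NN route Base → L → C → V → M → Y → Base costs 80.
Optimal: Base → M → V → C → Y → L → Base costs 74 (by enumerating all 60 distinct tours).
Excess = 80 − 74 = 6.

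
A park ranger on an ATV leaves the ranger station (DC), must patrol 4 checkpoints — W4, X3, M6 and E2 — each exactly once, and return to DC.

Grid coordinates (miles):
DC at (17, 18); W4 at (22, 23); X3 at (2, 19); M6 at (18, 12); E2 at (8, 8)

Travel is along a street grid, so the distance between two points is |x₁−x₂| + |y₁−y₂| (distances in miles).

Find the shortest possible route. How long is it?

Shortest round trip = 72 miles.

With 4 stops there are 4!/2 = 12 distinct round trips (a route and its reverse cost the same).
DC - W4 - X3 - M6 - E2 - DC: 10+24+23+14+19 = 90
DC - W4 - X3 - E2 - M6 - DC: 10+24+17+14+7 = 72
DC - W4 - M6 - X3 - E2 - DC: 10+15+23+17+19 = 84
DC - W4 - M6 - E2 - X3 - DC: 10+15+14+17+16 = 72
DC - W4 - E2 - X3 - M6 - DC: 10+29+17+23+7 = 86
DC - W4 - E2 - M6 - X3 - DC: 10+29+14+23+16 = 92
DC - X3 - W4 - M6 - E2 - DC: 16+24+15+14+19 = 88
DC - X3 - W4 - E2 - M6 - DC: 16+24+29+14+7 = 90
DC - X3 - M6 - W4 - E2 - DC: 16+23+15+29+19 = 102
DC - X3 - E2 - W4 - M6 - DC: 16+17+29+15+7 = 84
DC - M6 - W4 - X3 - E2 - DC: 7+15+24+17+19 = 82
DC - M6 - X3 - W4 - E2 - DC: 7+23+24+29+19 = 102
The minimum is 72.
One optimal route: DC → W4 → X3 → E2 → M6 → DC (or its reverse).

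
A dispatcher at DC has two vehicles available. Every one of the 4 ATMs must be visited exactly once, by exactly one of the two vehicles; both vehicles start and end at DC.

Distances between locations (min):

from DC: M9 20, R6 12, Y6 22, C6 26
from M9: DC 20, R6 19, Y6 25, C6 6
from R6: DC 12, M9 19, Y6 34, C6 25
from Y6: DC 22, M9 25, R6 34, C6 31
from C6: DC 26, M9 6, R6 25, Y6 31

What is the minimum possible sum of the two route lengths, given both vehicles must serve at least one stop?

Minimum combined distance: 103 min.

Try each way of splitting the stops between the two vehicles (each non-empty) and, for each split, find the best tour for each vehicle:
  {M9} + {R6, Y6, C6}: 40 + 90 = 130
  {R6} + {M9, Y6, C6}: 24 + 79 = 103
  {M9, R6} + {Y6, C6}: 51 + 79 = 130
  {Y6} + {M9, R6, C6}: 44 + 63 = 107
  {M9, Y6} + {R6, C6}: 67 + 63 = 130
  {R6, Y6} + {M9, C6}: 68 + 52 = 120
  … (7 splits in total)
Best: vehicle 1 DC → R6 → DC = 24; vehicle 2 DC → M9 → C6 → Y6 → DC = 79; combined 103.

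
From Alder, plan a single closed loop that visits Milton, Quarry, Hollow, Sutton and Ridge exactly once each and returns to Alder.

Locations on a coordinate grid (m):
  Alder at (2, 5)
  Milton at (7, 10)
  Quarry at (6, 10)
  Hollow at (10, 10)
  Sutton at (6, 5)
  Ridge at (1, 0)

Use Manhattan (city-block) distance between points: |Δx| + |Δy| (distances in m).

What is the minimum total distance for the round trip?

There are 60 distinct closed tours to check (reversals are equivalent).
Alder - Milton - Quarry - Hollow - Sutton - Ridge - Alder: 10+1+4+9+10+6 = 40
Alder - Milton - Quarry - Hollow - Ridge - Sutton - Alder: 10+1+4+19+10+4 = 48
Alder - Milton - Quarry - Sutton - Hollow - Ridge - Alder: 10+1+5+9+19+6 = 50
Alder - Milton - Quarry - Sutton - Ridge - Hollow - Alder: 10+1+5+10+19+13 = 58
Alder - Milton - Quarry - Ridge - Hollow - Sutton - Alder: 10+1+15+19+9+4 = 58
Alder - Milton - Quarry - Ridge - Sutton - Hollow - Alder: 10+1+15+10+9+13 = 58
Alder - Milton - Hollow - Quarry - Sutton - Ridge - Alder: 10+3+4+5+10+6 = 38
Alder - Milton - Hollow - Quarry - Ridge - Sutton - Alder: 10+3+4+15+10+4 = 46
Alder - Milton - Hollow - Sutton - Quarry - Ridge - Alder: 10+3+9+5+15+6 = 48
Alder - Milton - Hollow - Sutton - Ridge - Quarry - Alder: 10+3+9+10+15+9 = 56
Alder - Milton - Hollow - Ridge - Quarry - Sutton - Alder: 10+3+19+15+5+4 = 56
Alder - Milton - Hollow - Ridge - Sutton - Quarry - Alder: 10+3+19+10+5+9 = 56
Alder - Milton - Sutton - Quarry - Hollow - Ridge - Alder: 10+6+5+4+19+6 = 50
Alder - Milton - Sutton - Quarry - Ridge - Hollow - Alder: 10+6+5+15+19+13 = 68
… (46 more)
The minimum is 38.
One optimal route: Alder → Milton → Hollow → Quarry → Sutton → Ridge → Alder (or its reverse).

Minimum total distance: 38 m.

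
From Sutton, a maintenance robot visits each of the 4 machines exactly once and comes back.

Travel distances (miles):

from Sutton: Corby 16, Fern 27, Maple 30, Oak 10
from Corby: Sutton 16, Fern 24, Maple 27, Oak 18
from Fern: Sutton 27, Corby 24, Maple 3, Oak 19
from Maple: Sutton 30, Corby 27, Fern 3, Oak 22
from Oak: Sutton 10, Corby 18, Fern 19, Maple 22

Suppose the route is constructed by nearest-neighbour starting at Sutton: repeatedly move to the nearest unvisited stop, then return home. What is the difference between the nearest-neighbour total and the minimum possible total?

The nearest-neighbour route is 10 miles longer than optimal.

From Sutton: Oak=10, Corby=16, Fern=27, Maple=30 → choose Oak (10).
From Oak: Corby=18, Fern=19, Maple=22 → choose Corby (18).
From Corby: Fern=24, Maple=27 → choose Fern (24).
From Fern: Maple=3 → choose Maple (3).
NN route Sutton → Oak → Corby → Fern → Maple → Sutton costs 85.
Optimal: Sutton → Corby → Fern → Maple → Oak → Sutton costs 75 (by enumerating all 12 distinct tours).
Excess = 85 − 75 = 10.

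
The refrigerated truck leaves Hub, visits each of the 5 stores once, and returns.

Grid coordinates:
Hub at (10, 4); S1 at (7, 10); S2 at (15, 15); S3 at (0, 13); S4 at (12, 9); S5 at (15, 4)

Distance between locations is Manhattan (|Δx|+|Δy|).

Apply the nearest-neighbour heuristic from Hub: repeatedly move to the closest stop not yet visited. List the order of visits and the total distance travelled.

62 along Hub → S5 → S4 → S1 → S3 → S2 → Hub.

At Hub the remaining stops are S5 5, S4 7, S1 9, S2 16, S3 19; go to S5.
At S5 the remaining stops are S4 8, S2 11, S1 14, S3 24; go to S4.
At S4 the remaining stops are S1 6, S2 9, S3 16; go to S1.
At S1 the remaining stops are S3 10, S2 13; go to S3.
At S3 the remaining stops are S2 17; go to S2.
Return S2→Hub: 16.
Total = 5 + 8 + 6 + 10 + 17 + 16 = 62.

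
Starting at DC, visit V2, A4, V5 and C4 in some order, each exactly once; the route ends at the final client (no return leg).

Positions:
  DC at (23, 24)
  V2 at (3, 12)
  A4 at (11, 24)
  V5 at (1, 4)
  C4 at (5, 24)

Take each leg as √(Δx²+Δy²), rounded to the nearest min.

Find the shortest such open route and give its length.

There are 4! = 24 possible orderings.
DC - V2 - A4 - V5 - C4: 23+14+22+20 = 79
DC - V2 - A4 - C4 - V5: 23+14+6+20 = 63
DC - V2 - V5 - A4 - C4: 23+8+22+6 = 59
DC - V2 - V5 - C4 - A4: 23+8+20+6 = 57
DC - V2 - C4 - A4 - V5: 23+12+6+22 = 63
DC - V2 - C4 - V5 - A4: 23+12+20+22 = 77
DC - A4 - V2 - V5 - C4: 12+14+8+20 = 54
DC - A4 - V2 - C4 - V5: 12+14+12+20 = 58
DC - A4 - V5 - V2 - C4: 12+22+8+12 = 54
DC - A4 - V5 - C4 - V2: 12+22+20+12 = 66
DC - A4 - C4 - V2 - V5: 12+6+12+8 = 38
DC - A4 - C4 - V5 - V2: 12+6+20+8 = 46
DC - V5 - V2 - A4 - C4: 30+8+14+6 = 58
DC - V5 - V2 - C4 - A4: 30+8+12+6 = 56
… (10 more)
The minimum is 38.
One shortest path: DC → A4 → C4 → V2 → V5.

Shortest open route: 38 min.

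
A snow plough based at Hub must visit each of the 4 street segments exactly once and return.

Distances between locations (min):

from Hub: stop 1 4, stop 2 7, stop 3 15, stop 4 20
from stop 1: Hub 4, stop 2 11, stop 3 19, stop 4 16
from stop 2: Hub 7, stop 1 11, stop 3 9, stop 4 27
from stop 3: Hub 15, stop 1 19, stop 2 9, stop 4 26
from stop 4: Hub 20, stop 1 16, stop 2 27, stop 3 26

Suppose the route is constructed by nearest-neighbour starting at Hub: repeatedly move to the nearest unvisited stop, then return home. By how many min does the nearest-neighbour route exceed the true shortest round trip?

Hub: stop 1=4, stop 2=7, stop 3=15, stop 4=20 ⇒ stop 1
stop 1: stop 2=11, stop 4=16, stop 3=19 ⇒ stop 2
stop 2: stop 3=9, stop 4=27 ⇒ stop 3
stop 3: stop 4=26 ⇒ stop 4
NN route Hub → stop 1 → stop 2 → stop 3 → stop 4 → Hub costs 70.
Optimal: Hub → stop 1 → stop 4 → stop 3 → stop 2 → Hub costs 62 (by enumerating all 12 distinct tours).
Excess = 70 − 62 = 8.

The nearest-neighbour route is 8 min longer than optimal.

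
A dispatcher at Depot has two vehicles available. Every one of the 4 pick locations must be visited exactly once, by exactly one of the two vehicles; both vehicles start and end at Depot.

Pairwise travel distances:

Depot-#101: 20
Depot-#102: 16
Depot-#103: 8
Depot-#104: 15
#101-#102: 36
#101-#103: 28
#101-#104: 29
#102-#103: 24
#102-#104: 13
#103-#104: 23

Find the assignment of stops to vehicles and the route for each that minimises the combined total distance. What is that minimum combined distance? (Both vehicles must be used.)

Try each way of splitting the stops between the two vehicles (each non-empty) and, for each split, find the best tour for each vehicle:
  {#101} + {#102, #103, #104}: 40 + 60 = 100
  {#102} + {#101, #103, #104}: 32 + 80 = 112
  {#101, #102} + {#103, #104}: 72 + 46 = 118
  {#103} + {#101, #102, #104}: 16 + 78 = 94
  {#101, #103} + {#102, #104}: 56 + 44 = 100
  {#102, #103} + {#101, #104}: 48 + 64 = 112
  … (7 splits in total)
Best: vehicle 1 Depot → #103 → Depot = 16; vehicle 2 Depot → #101 → #104 → #102 → Depot = 78; combined 94.

Minimum combined distance: 94.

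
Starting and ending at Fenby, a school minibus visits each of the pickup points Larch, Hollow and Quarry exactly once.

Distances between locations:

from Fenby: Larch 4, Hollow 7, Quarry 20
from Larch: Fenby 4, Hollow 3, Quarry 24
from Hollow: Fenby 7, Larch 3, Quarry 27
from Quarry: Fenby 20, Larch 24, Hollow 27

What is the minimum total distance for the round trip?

Minimum total distance: 54.

With 3 stops there are 3!/2 = 3 distinct round trips (a route and its reverse cost the same).
Fenby → Larch → Hollow → Quarry → Fenby: 4+3+27+20 = 54
Fenby → Larch → Quarry → Hollow → Fenby: 4+24+27+7 = 62
Fenby → Hollow → Larch → Quarry → Fenby: 7+3+24+20 = 54
The minimum is 54.
One optimal route: Fenby → Larch → Hollow → Quarry → Fenby (or its reverse).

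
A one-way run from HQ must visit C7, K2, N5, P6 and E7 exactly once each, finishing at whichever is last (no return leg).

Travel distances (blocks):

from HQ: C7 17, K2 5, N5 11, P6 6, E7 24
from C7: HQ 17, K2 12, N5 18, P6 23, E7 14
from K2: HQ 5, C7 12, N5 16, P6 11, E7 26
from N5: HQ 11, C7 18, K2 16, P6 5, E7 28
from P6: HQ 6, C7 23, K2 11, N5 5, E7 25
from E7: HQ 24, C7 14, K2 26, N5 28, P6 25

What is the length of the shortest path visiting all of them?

Minimum one-way distance = 53 blocks.

There are 5! = 120 possible orderings.
HQ→C7→K2→N5→P6→E7: 17+12+16+5+25 = 75
HQ→C7→K2→N5→E7→P6: 17+12+16+28+25 = 98
HQ→C7→K2→P6→N5→E7: 17+12+11+5+28 = 73
HQ→C7→K2→P6→E7→N5: 17+12+11+25+28 = 93
HQ→C7→K2→E7→N5→P6: 17+12+26+28+5 = 88
HQ→C7→K2→E7→P6→N5: 17+12+26+25+5 = 85
HQ→C7→N5→K2→P6→E7: 17+18+16+11+25 = 87
HQ→C7→N5→K2→E7→P6: 17+18+16+26+25 = 102
HQ→C7→N5→P6→K2→E7: 17+18+5+11+26 = 77
HQ→C7→N5→P6→E7→K2: 17+18+5+25+26 = 91
HQ→C7→N5→E7→K2→P6: 17+18+28+26+11 = 100
HQ→C7→N5→E7→P6→K2: 17+18+28+25+11 = 99
HQ→C7→P6→K2→N5→E7: 17+23+11+16+28 = 95
HQ→C7→P6→K2→E7→N5: 17+23+11+26+28 = 105
… (106 more)
HQ→K2→P6→N5→C7→E7: 5+11+5+18+14 = 53  ← best
The minimum is 53.
One shortest path: HQ → K2 → P6 → N5 → C7 → E7.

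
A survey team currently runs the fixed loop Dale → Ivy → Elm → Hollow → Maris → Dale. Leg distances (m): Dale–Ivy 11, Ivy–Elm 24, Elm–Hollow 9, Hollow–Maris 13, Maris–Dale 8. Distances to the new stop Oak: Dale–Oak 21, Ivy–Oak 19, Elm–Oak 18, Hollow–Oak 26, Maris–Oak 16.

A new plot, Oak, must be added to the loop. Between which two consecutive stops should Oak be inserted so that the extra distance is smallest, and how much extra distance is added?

Insertion cost between consecutive stops i–j is d(i,Oak) + d(Oak,j) − d(i,j):
  between Dale and Ivy: 21 + 19 − 11 = 29
  between Ivy and Elm: 19 + 18 − 24 = 13
  between Elm and Hollow: 18 + 26 − 9 = 35
  between Hollow and Maris: 26 + 16 − 13 = 29
  between Maris and Dale: 16 + 21 − 8 = 29
Cheapest insertion is between Ivy and Elm, adding 13.
New total = 65 + 13 = 78.

Minimum extra distance: 13 m, inserting Oak between Ivy and Elm.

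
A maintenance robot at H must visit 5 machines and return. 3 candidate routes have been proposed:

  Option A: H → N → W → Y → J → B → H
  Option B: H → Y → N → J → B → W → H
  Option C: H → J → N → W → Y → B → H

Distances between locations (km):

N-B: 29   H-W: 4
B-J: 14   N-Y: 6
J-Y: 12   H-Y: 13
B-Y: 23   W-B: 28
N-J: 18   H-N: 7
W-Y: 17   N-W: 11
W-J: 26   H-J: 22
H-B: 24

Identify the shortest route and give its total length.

83 km — Option B is the shortest.

Option A: 7 + 11 + 17 + 12 + 14 + 24 = 85
Option B: 13 + 6 + 18 + 14 + 28 + 4 = 83
Option C: 22 + 18 + 11 + 17 + 23 + 24 = 115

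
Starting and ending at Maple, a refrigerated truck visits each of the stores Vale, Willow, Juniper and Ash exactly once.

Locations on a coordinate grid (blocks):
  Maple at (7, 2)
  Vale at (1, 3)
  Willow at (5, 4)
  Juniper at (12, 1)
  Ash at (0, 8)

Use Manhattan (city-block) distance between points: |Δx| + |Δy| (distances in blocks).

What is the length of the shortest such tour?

There are 12 distinct closed tours to check (reversals are equivalent).
Maple→Vale→Willow→Juniper→Ash→Maple: 7+5+10+19+13 = 54
Maple→Vale→Willow→Ash→Juniper→Maple: 7+5+9+19+6 = 46
Maple→Vale→Juniper→Willow→Ash→Maple: 7+13+10+9+13 = 52
Maple→Vale→Juniper→Ash→Willow→Maple: 7+13+19+9+4 = 52
Maple→Vale→Ash→Willow→Juniper→Maple: 7+6+9+10+6 = 38
Maple→Vale→Ash→Juniper→Willow→Maple: 7+6+19+10+4 = 46
Maple→Willow→Vale→Juniper→Ash→Maple: 4+5+13+19+13 = 54
Maple→Willow→Vale→Ash→Juniper→Maple: 4+5+6+19+6 = 40
Maple→Willow→Juniper→Vale→Ash→Maple: 4+10+13+6+13 = 46
Maple→Willow→Ash→Vale→Juniper→Maple: 4+9+6+13+6 = 38
Maple→Juniper→Vale→Willow→Ash→Maple: 6+13+5+9+13 = 46
Maple→Juniper→Willow→Vale→Ash→Maple: 6+10+5+6+13 = 40
The minimum is 38.
One optimal route: Maple → Vale → Ash → Willow → Juniper → Maple (or its reverse).

Minimum total distance: 38 blocks.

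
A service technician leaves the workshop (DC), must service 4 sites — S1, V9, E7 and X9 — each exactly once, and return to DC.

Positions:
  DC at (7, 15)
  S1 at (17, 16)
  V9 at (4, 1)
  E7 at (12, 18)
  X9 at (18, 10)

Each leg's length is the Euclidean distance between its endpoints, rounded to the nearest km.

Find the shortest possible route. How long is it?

With 4 stops there are 4!/2 = 12 distinct round trips (a route and its reverse cost the same).
DC-S1-V9-E7-X9-DC: 10+20+19+10+12 = 71
DC-S1-V9-X9-E7-DC: 10+20+17+10+6 = 63
DC-S1-E7-V9-X9-DC: 10+5+19+17+12 = 63
DC-S1-E7-X9-V9-DC: 10+5+10+17+14 = 56
DC-S1-X9-V9-E7-DC: 10+6+17+19+6 = 58
DC-S1-X9-E7-V9-DC: 10+6+10+19+14 = 59
DC-V9-S1-E7-X9-DC: 14+20+5+10+12 = 61
DC-V9-S1-X9-E7-DC: 14+20+6+10+6 = 56
DC-V9-E7-S1-X9-DC: 14+19+5+6+12 = 56
DC-V9-X9-S1-E7-DC: 14+17+6+5+6 = 48
DC-E7-S1-V9-X9-DC: 6+5+20+17+12 = 60
DC-E7-V9-S1-X9-DC: 6+19+20+6+12 = 63
The minimum is 48.
One optimal route: DC → V9 → X9 → S1 → E7 → DC (or its reverse).

48 km — the shortest possible round trip.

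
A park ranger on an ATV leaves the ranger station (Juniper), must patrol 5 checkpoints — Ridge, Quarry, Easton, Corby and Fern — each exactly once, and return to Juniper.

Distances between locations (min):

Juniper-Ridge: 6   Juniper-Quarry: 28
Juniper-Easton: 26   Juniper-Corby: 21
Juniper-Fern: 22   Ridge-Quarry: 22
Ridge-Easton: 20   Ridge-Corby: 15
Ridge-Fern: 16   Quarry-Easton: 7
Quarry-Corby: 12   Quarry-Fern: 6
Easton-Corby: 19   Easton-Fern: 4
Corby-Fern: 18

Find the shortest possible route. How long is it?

Juniper-Ridge-Quarry-Easton-Corby-Fern-Juniper: 6+22+7+19+18+22 = 94
Juniper-Ridge-Quarry-Easton-Fern-Corby-Juniper: 6+22+7+4+18+21 = 78
Juniper-Ridge-Quarry-Corby-Easton-Fern-Juniper: 6+22+12+19+4+22 = 85
Juniper-Ridge-Quarry-Corby-Fern-Easton-Juniper: 6+22+12+18+4+26 = 88
Juniper-Ridge-Quarry-Fern-Easton-Corby-Juniper: 6+22+6+4+19+21 = 78
Juniper-Ridge-Quarry-Fern-Corby-Easton-Juniper: 6+22+6+18+19+26 = 97
Juniper-Ridge-Easton-Quarry-Corby-Fern-Juniper: 6+20+7+12+18+22 = 85
Juniper-Ridge-Easton-Quarry-Fern-Corby-Juniper: 6+20+7+6+18+21 = 78
Juniper-Ridge-Easton-Corby-Quarry-Fern-Juniper: 6+20+19+12+6+22 = 85
Juniper-Ridge-Easton-Corby-Fern-Quarry-Juniper: 6+20+19+18+6+28 = 97
Juniper-Ridge-Easton-Fern-Quarry-Corby-Juniper: 6+20+4+6+12+21 = 69
Juniper-Ridge-Easton-Fern-Corby-Quarry-Juniper: 6+20+4+18+12+28 = 88
Juniper-Ridge-Corby-Quarry-Easton-Fern-Juniper: 6+15+12+7+4+22 = 66
Juniper-Ridge-Corby-Quarry-Fern-Easton-Juniper: 6+15+12+6+4+26 = 69
… (46 more)
The minimum is 66.
One optimal route: Juniper → Ridge → Corby → Quarry → Easton → Fern → Juniper (or its reverse).

Shortest round trip = 66 min.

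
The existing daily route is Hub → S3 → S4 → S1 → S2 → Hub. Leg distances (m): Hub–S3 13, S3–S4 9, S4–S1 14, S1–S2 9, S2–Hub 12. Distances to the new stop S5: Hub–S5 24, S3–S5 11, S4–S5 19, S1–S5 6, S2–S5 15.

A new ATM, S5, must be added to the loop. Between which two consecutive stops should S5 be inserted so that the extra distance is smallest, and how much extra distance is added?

Minimum extra distance: 11 m, inserting S5 between S4 and S1.

Insertion cost between consecutive stops i–j is d(i,S5) + d(S5,j) − d(i,j):
  between Hub and S3: 24 + 11 − 13 = 22
  between S3 and S4: 11 + 19 − 9 = 21
  between S4 and S1: 19 + 6 − 14 = 11
  between S1 and S2: 6 + 15 − 9 = 12
  between S2 and Hub: 15 + 24 − 12 = 27
Cheapest insertion is between S4 and S1, adding 11.
New total = 57 + 11 = 68.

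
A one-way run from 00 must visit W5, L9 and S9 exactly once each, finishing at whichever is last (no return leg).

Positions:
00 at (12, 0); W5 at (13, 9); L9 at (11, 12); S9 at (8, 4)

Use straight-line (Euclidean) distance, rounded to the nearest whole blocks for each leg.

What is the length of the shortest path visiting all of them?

There are 3! = 6 possible orderings.
00 - W5 - L9 - S9: 9+4+9 = 22
00 - W5 - S9 - L9: 9+7+9 = 25
00 - L9 - W5 - S9: 12+4+7 = 23
00 - L9 - S9 - W5: 12+9+7 = 28
00 - S9 - W5 - L9: 6+7+4 = 17
00 - S9 - L9 - W5: 6+9+4 = 19
The minimum is 17.
One shortest path: 00 → S9 → W5 → L9.

17 blocks — the minimum one-way total.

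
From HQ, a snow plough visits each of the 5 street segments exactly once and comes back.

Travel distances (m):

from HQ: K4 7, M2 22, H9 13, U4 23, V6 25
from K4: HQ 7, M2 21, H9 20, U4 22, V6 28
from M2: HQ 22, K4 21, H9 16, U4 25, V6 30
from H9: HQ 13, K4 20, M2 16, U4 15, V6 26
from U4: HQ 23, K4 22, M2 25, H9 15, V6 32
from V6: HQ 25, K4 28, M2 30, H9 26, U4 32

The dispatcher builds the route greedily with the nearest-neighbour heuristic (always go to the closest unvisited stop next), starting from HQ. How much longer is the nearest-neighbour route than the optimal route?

The nearest-neighbour route is 7 m longer than optimal.

HQ: K4=7, H9=13, M2=22, U4=23, V6=25 ⇒ K4
K4: H9=20, M2=21, U4=22, V6=28 ⇒ H9
H9: U4=15, M2=16, V6=26 ⇒ U4
U4: M2=25, V6=32 ⇒ M2
M2: V6=30 ⇒ V6
NN route HQ → K4 → H9 → U4 → M2 → V6 → HQ costs 122.
Optimal: HQ → K4 → U4 → H9 → M2 → V6 → HQ costs 115 (by enumerating all 60 distinct tours).
Excess = 122 − 115 = 7.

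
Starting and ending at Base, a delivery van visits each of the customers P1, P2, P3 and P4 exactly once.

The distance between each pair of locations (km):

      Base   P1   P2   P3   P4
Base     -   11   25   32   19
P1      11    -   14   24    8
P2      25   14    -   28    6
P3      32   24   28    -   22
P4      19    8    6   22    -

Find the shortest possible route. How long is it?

Minimum total distance: 85 km.

Base→P1→P2→P3→P4→Base: 11+14+28+22+19 = 94
Base→P1→P2→P4→P3→Base: 11+14+6+22+32 = 85
Base→P1→P3→P2→P4→Base: 11+24+28+6+19 = 88
Base→P1→P3→P4→P2→Base: 11+24+22+6+25 = 88
Base→P1→P4→P2→P3→Base: 11+8+6+28+32 = 85
Base→P1→P4→P3→P2→Base: 11+8+22+28+25 = 94
Base→P2→P1→P3→P4→Base: 25+14+24+22+19 = 104
Base→P2→P1→P4→P3→Base: 25+14+8+22+32 = 101
Base→P2→P3→P1→P4→Base: 25+28+24+8+19 = 104
Base→P2→P4→P1→P3→Base: 25+6+8+24+32 = 95
Base→P3→P1→P2→P4→Base: 32+24+14+6+19 = 95
Base→P3→P2→P1→P4→Base: 32+28+14+8+19 = 101
The minimum is 85.
One optimal route: Base → P1 → P2 → P4 → P3 → Base (or its reverse).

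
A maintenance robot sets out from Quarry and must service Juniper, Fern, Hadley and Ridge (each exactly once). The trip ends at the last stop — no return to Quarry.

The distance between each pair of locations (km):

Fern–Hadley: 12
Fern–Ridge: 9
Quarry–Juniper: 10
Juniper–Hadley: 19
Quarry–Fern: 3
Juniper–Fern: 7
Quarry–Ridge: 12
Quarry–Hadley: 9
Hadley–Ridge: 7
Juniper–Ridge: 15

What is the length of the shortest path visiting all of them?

Shortest open route: 32 km.

There are 4! = 24 possible orderings.
Quarry - Juniper - Fern - Hadley - Ridge: 10+7+12+7 = 36
Quarry - Juniper - Fern - Ridge - Hadley: 10+7+9+7 = 33
Quarry - Juniper - Hadley - Fern - Ridge: 10+19+12+9 = 50
Quarry - Juniper - Hadley - Ridge - Fern: 10+19+7+9 = 45
Quarry - Juniper - Ridge - Fern - Hadley: 10+15+9+12 = 46
Quarry - Juniper - Ridge - Hadley - Fern: 10+15+7+12 = 44
Quarry - Fern - Juniper - Hadley - Ridge: 3+7+19+7 = 36
Quarry - Fern - Juniper - Ridge - Hadley: 3+7+15+7 = 32
Quarry - Fern - Hadley - Juniper - Ridge: 3+12+19+15 = 49
Quarry - Fern - Hadley - Ridge - Juniper: 3+12+7+15 = 37
Quarry - Fern - Ridge - Juniper - Hadley: 3+9+15+19 = 46
Quarry - Fern - Ridge - Hadley - Juniper: 3+9+7+19 = 38
Quarry - Hadley - Juniper - Fern - Ridge: 9+19+7+9 = 44
Quarry - Hadley - Juniper - Ridge - Fern: 9+19+15+9 = 52
… (10 more)
The minimum is 32.
One shortest path: Quarry → Fern → Juniper → Ridge → Hadley.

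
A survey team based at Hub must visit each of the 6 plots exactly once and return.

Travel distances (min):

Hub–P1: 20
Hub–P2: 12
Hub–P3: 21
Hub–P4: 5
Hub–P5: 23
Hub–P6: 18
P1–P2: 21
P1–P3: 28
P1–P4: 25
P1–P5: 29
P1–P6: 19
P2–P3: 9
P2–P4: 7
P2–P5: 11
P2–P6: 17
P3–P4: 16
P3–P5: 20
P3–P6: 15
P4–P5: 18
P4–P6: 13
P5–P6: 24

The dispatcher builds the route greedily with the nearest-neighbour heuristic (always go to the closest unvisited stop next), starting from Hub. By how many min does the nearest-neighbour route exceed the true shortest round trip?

10 min longer than the optimal tour.

Hub: P4=5, P2=12, P6=18, P1=20, P3=21, P5=23 ⇒ P4
P4: P2=7, P6=13, P3=16, P5=18, P1=25 ⇒ P2
P2: P3=9, P5=11, P6=17, P1=21 ⇒ P3
P3: P6=15, P5=20, P1=28 ⇒ P6
P6: P1=19, P5=24 ⇒ P1
P1: P5=29 ⇒ P5
NN route Hub → P4 → P2 → P3 → P6 → P1 → P5 → Hub costs 107.
Optimal: Hub → P1 → P6 → P3 → P2 → P5 → P4 → Hub costs 97 (by enumerating all 360 distinct tours).
Excess = 107 − 97 = 10.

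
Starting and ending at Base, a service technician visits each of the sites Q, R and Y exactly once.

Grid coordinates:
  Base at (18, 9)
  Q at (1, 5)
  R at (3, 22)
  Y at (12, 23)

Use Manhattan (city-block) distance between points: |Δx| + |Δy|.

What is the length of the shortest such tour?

Shortest round trip = 70.

With 3 stops there are 3!/2 = 3 distinct round trips (a route and its reverse cost the same).
Base → Q → R → Y → Base: 21+19+10+20 = 70
Base → Q → Y → R → Base: 21+29+10+28 = 88
Base → R → Q → Y → Base: 28+19+29+20 = 96
The minimum is 70.
One optimal route: Base → Q → R → Y → Base (or its reverse).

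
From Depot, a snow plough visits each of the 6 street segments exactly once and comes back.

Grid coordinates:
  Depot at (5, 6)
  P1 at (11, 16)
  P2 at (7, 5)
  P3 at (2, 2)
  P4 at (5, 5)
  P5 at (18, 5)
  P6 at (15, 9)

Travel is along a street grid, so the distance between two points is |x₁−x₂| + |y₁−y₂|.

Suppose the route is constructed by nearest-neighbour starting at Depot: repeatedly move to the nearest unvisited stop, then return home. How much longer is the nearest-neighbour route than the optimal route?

Depot: P4=1, P2=3, P3=7, P6=13, P5=14, P1=16 ⇒ P4
P4: P2=2, P3=6, P5=13, P6=14, P1=17 ⇒ P2
P2: P3=8, P5=11, P6=12, P1=15 ⇒ P3
P3: P5=19, P6=20, P1=23 ⇒ P5
P5: P6=7, P1=18 ⇒ P6
P6: P1=11 ⇒ P1
NN route Depot → P4 → P2 → P3 → P5 → P6 → P1 → Depot costs 64.
Optimal: Depot → P1 → P6 → P5 → P2 → P3 → P4 → Depot costs 60 (by enumerating all 360 distinct tours).
Excess = 64 − 60 = 4.

The nearest-neighbour route is 4 longer than optimal.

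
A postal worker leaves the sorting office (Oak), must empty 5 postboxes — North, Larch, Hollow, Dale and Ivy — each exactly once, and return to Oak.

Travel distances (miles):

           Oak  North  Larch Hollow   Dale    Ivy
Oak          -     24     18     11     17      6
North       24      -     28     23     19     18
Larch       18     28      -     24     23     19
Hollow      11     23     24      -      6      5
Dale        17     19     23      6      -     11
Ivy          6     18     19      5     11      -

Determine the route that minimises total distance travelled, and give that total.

With 5 stops there are 5!/2 = 60 distinct round trips (a route and its reverse cost the same).
Oak - North - Larch - Hollow - Dale - Ivy - Oak: 24+28+24+6+11+6 = 99
Oak - North - Larch - Hollow - Ivy - Dale - Oak: 24+28+24+5+11+17 = 109
Oak - North - Larch - Dale - Hollow - Ivy - Oak: 24+28+23+6+5+6 = 92
Oak - North - Larch - Dale - Ivy - Hollow - Oak: 24+28+23+11+5+11 = 102
Oak - North - Larch - Ivy - Hollow - Dale - Oak: 24+28+19+5+6+17 = 99
Oak - North - Larch - Ivy - Dale - Hollow - Oak: 24+28+19+11+6+11 = 99
Oak - North - Hollow - Larch - Dale - Ivy - Oak: 24+23+24+23+11+6 = 111
Oak - North - Hollow - Larch - Ivy - Dale - Oak: 24+23+24+19+11+17 = 118
Oak - North - Hollow - Dale - Larch - Ivy - Oak: 24+23+6+23+19+6 = 101
Oak - North - Hollow - Dale - Ivy - Larch - Oak: 24+23+6+11+19+18 = 101
Oak - North - Hollow - Ivy - Larch - Dale - Oak: 24+23+5+19+23+17 = 111
Oak - North - Hollow - Ivy - Dale - Larch - Oak: 24+23+5+11+23+18 = 104
Oak - North - Dale - Larch - Hollow - Ivy - Oak: 24+19+23+24+5+6 = 101
Oak - North - Dale - Larch - Ivy - Hollow - Oak: 24+19+23+19+5+11 = 101
… (46 more)
Oak - Larch - North - Dale - Hollow - Ivy - Oak: 18+28+19+6+5+6 = 82  ← best
The minimum is 82.
One optimal route: Oak → Larch → North → Dale → Hollow → Ivy → Oak (or its reverse).

82 miles — the shortest possible round trip.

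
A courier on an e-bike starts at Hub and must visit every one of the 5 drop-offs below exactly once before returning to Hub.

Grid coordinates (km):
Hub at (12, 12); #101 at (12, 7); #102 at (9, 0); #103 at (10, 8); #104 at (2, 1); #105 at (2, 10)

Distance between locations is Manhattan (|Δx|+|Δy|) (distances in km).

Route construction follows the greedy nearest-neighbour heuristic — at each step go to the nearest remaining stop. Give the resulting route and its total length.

Hub → [#101:5 / #103:6 / #105:12 / #102:15 / #104:21] → #101 (5)
#101 → [#103:3 / #102:10 / #105:13 / #104:16] → #103 (3)
#103 → [#102:9 / #105:10 / #104:15] → #102 (9)
#102 → [#104:8 / #105:17] → #104 (8)
#104 → [#105:9] → #105 (9)
Return #105→Hub: 12.
Total = 5 + 3 + 9 + 8 + 9 + 12 = 46.

Nearest-neighbour total = 46 km; route Hub → #101 → #103 → #102 → #104 → #105 → Hub.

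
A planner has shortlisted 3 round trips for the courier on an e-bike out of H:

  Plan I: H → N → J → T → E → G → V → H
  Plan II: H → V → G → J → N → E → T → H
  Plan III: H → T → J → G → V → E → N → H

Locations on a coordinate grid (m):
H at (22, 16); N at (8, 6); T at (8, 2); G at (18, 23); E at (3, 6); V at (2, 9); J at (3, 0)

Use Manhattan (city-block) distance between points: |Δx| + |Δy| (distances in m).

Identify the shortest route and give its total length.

Shortest is Plan III, total 136 m.

Plan I: 24 + 11 + 7 + 9 + 32 + 30 + 27 = 140
Plan II: 27 + 30 + 38 + 11 + 5 + 9 + 28 = 148
Plan III: 28 + 7 + 38 + 30 + 4 + 5 + 24 = 136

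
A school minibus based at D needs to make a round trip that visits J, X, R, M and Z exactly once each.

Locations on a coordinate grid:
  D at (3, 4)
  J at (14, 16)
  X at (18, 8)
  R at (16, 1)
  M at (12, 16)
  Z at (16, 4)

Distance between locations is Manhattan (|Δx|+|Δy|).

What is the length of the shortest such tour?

With 5 stops there are 5!/2 = 60 distinct round trips (a route and its reverse cost the same).
D - J - X - R - M - Z - D: 23+12+9+19+16+13 = 92
D - J - X - R - Z - M - D: 23+12+9+3+16+21 = 84
D - J - X - M - R - Z - D: 23+12+14+19+3+13 = 84
D - J - X - M - Z - R - D: 23+12+14+16+3+16 = 84
D - J - X - Z - R - M - D: 23+12+6+3+19+21 = 84
D - J - X - Z - M - R - D: 23+12+6+16+19+16 = 92
D - J - R - X - M - Z - D: 23+17+9+14+16+13 = 92
D - J - R - X - Z - M - D: 23+17+9+6+16+21 = 92
D - J - R - M - X - Z - D: 23+17+19+14+6+13 = 92
D - J - R - M - Z - X - D: 23+17+19+16+6+19 = 100
D - J - R - Z - X - M - D: 23+17+3+6+14+21 = 84
D - J - R - Z - M - X - D: 23+17+3+16+14+19 = 92
D - J - M - X - R - Z - D: 23+2+14+9+3+13 = 64
D - J - M - X - Z - R - D: 23+2+14+6+3+16 = 64
… (46 more)
D - R - Z - X - J - M - D: 16+3+6+12+2+21 = 60  ← best
The minimum is 60.
One optimal route: D → R → Z → X → J → M → D (or its reverse).

Shortest round trip = 60.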